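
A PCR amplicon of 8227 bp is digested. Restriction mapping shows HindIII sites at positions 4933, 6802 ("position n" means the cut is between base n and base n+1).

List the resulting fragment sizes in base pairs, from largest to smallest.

4933, 1869, 1425 bp

Linear molecule, 2 cuts → 3 fragments:
  4933 − 0 = 4933 bp
  6802 − 4933 = 1869 bp
  8227 − 6802 = 1425 bp
Sorted largest to smallest: 4933, 1869, 1425 bp.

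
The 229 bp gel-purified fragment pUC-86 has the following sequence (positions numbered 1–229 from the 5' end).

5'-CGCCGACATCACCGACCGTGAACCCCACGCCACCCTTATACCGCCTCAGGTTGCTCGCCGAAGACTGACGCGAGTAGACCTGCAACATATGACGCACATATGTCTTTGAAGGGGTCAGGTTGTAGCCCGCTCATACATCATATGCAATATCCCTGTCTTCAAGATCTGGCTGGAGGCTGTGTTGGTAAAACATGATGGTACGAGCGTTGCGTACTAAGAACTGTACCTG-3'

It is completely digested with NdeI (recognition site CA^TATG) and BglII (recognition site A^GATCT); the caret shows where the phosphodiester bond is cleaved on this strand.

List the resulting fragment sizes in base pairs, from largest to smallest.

87, 67, 42, 22, 11 bp

NdeI sites (CATATG) start at positions 86, 97, 139.
NdeI cuts after base 2 of each site, so after positions 87, 98, 140.
The BglII site (AGATCT) starts at position 162.
BglII cuts after the first base of each site, so after position 162.
Combined cut positions: 87, 98, 140, 162.
Linear molecule, 4 cuts → 5 fragments:
  1–87 → 87 bp
  88–98 → 11 bp
  99–140 → 42 bp
  141–162 → 22 bp
  163–229 → 67 bp
Sorted largest to smallest: 87, 67, 42, 22, 11 bp.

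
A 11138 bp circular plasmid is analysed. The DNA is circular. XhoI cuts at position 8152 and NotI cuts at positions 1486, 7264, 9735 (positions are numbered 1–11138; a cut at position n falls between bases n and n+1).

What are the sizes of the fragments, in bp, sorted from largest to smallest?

5778, 2889, 1583, 888 bp

Combined cut positions (sorted): 1486, 7264, 8152, 9735.
Circular molecule, 4 cuts → 4 fragments:
  7264 − 1486 = 5778 bp
  8152 − 7264 = 888 bp
  9735 − 8152 = 1583 bp
  wrap: 11138 − 9735 + 1486 = 2889 bp
Sorted largest to smallest: 5778, 2889, 1583, 888 bp.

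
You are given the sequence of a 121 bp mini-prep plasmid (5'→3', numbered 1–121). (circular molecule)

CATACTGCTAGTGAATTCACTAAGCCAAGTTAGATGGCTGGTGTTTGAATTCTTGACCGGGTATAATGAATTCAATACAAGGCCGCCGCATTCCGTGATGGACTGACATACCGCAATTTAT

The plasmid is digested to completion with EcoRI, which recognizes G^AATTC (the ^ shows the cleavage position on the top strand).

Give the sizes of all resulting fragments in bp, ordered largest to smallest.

EcoRI sites (GAATTC) start at positions 13, 47, 68.
EcoRI cuts after the first base of each site, so after positions 13, 47, 68.
Circular molecule, 3 cuts → 3 fragments:
  14–47 → 34 bp
  48–68 → 21 bp
  69–121 then 1–13 → 53 + 13 = 66 bp
Sorted largest to smallest: 66, 34, 21 bp.

66, 34, 21 bp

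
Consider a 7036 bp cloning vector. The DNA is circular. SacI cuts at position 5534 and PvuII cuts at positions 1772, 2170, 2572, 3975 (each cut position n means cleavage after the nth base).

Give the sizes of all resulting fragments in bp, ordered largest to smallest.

Combined cut positions (sorted): 1772, 2170, 2572, 3975, 5534.
Circular molecule, 5 cuts → 5 fragments:
  2170 − 1772 = 398 bp
  2572 − 2170 = 402 bp
  3975 − 2572 = 1403 bp
  5534 − 3975 = 1559 bp
  wrap: 7036 − 5534 + 1772 = 3274 bp
Sorted largest to smallest: 3274, 1559, 1403, 402, 398 bp.

3274, 1559, 1403, 402, 398 bp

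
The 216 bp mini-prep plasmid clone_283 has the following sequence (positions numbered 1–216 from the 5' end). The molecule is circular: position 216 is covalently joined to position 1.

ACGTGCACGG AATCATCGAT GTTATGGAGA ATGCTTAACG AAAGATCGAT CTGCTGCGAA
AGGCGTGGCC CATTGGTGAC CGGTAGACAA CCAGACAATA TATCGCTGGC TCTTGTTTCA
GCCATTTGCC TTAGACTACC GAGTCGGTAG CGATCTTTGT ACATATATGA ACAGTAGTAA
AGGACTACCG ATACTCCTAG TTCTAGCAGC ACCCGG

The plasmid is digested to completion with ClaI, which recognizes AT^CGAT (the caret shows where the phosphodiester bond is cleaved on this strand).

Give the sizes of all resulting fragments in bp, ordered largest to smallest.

ClaI sites (ATCGAT) start at positions 15, 45.
ClaI cuts after base 2 of each site, so after positions 16, 46.
Circular molecule, 2 cuts → 2 fragments:
  17–46 → 30 bp
  47–216 then 1–16 → 170 + 16 = 186 bp
Sorted largest to smallest: 186, 30 bp.

186, 30 bp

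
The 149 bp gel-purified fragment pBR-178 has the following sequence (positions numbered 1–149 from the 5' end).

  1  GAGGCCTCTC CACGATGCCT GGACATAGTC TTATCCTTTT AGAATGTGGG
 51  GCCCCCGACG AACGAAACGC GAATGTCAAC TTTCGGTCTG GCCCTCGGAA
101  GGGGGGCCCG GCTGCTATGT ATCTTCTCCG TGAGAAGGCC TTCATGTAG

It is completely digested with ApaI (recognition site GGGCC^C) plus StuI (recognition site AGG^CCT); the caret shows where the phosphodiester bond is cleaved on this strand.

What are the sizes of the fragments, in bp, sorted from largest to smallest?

ApaI sites (GGGCCC) start at positions 49, 104.
ApaI cuts after base 5 of each site (before the last base), so after positions 53, 108.
StuI sites (AGGCCT) start at positions 2, 136.
StuI cuts after base 3 of each site, so after positions 4, 138.
Combined cut positions: 4, 53, 108, 138.
Linear molecule, 4 cuts → 5 fragments:
  1–4 → 4 bp
  5–53 → 49 bp
  54–108 → 55 bp
  109–138 → 30 bp
  139–149 → 11 bp
Sorted largest to smallest: 55, 49, 30, 11, 4 bp.

55, 49, 30, 11, 4 bp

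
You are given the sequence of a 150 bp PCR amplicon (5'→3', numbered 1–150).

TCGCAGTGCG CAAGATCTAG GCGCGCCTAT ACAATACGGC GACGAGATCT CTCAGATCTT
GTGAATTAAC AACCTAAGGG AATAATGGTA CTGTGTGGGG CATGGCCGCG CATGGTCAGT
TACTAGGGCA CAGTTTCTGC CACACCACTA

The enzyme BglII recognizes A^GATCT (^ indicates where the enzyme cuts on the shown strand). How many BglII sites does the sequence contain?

3

AGATCT occurs starting at positions 13, 45, 54.
BglII cuts at 3 sites.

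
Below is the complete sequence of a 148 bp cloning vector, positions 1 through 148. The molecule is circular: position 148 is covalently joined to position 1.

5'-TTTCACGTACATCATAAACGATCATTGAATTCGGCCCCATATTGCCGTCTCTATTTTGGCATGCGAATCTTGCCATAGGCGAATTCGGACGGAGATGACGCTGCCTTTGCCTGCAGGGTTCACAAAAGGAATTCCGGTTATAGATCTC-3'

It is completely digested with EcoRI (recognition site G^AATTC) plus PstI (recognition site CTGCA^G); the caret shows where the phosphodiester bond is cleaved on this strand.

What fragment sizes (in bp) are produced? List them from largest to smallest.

EcoRI sites (GAATTC) start at positions 27, 81, 129.
EcoRI cuts after the first base of each site, so after positions 27, 81, 129.
The PstI site (CTGCAG) starts at position 111.
PstI cuts after base 5 of each site (before the last base), so after position 115.
Combined cut positions: 27, 81, 115, 129.
Circular molecule, 4 cuts → 4 fragments:
  28–81 → 54 bp
  82–115 → 34 bp
  116–129 → 14 bp
  130–148 then 1–27 → 19 + 27 = 46 bp
Sorted largest to smallest: 54, 46, 34, 14 bp.

54, 46, 34, 14 bp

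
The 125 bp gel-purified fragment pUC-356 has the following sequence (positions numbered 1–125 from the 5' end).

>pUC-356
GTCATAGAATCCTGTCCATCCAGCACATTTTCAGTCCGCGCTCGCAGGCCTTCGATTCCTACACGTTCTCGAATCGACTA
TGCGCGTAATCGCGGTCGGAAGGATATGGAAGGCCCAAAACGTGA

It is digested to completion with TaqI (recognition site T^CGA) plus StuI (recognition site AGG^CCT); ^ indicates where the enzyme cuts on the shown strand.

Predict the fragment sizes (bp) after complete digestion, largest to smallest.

TaqI sites (TCGA) start at positions 52, 69, 74.
TaqI cuts after the first base of each site, so after positions 52, 69, 74.
The StuI site (AGGCCT) starts at position 46.
StuI cuts after base 3 of each site, so after position 48.
Combined cut positions: 48, 52, 69, 74.
Linear molecule, 4 cuts → 5 fragments:
  1–48 → 48 bp
  49–52 → 4 bp
  53–69 → 17 bp
  70–74 → 5 bp
  75–125 → 51 bp
Sorted largest to smallest: 51, 48, 17, 5, 4 bp.

51, 48, 17, 5, 4 bp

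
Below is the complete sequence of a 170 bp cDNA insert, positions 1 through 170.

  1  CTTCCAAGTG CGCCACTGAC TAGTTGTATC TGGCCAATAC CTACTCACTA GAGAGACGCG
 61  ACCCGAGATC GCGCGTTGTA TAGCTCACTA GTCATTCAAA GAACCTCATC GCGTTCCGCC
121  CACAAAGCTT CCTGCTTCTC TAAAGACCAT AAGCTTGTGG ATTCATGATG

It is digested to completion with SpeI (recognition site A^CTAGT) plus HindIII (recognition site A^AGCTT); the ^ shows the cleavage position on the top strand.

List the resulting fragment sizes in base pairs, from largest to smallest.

68, 38, 26, 19, 19 bp

SpeI sites (ACTAGT) start at positions 19, 87.
SpeI cuts after the first base of each site, so after positions 19, 87.
HindIII sites (AAGCTT) start at positions 125, 151.
HindIII cuts after the first base of each site, so after positions 125, 151.
Combined cut positions: 19, 87, 125, 151.
Linear molecule, 4 cuts → 5 fragments:
  1–19 → 19 bp
  20–87 → 68 bp
  88–125 → 38 bp
  126–151 → 26 bp
  152–170 → 19 bp
Sorted largest to smallest: 68, 38, 26, 19, 19 bp.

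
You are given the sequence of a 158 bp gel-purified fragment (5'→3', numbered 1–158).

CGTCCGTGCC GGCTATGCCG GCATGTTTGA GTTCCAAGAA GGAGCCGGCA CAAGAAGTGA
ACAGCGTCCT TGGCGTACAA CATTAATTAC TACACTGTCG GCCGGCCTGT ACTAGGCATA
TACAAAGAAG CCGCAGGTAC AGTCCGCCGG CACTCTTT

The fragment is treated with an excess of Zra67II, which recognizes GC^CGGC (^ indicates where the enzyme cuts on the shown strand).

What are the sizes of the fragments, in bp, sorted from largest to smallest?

Zra67II sites (GCCGGC) start at positions 8, 17, 44, 101, 146.
Zra67II cuts after base 2 of each site, so after positions 9, 18, 45, 102, 147.
Linear molecule, 5 cuts → 6 fragments:
  1–9 → 9 bp
  10–18 → 9 bp
  19–45 → 27 bp
  46–102 → 57 bp
  103–147 → 45 bp
  148–158 → 11 bp
Sorted largest to smallest: 57, 45, 27, 11, 9, 9 bp.

57, 45, 27, 11, 9, 9 bp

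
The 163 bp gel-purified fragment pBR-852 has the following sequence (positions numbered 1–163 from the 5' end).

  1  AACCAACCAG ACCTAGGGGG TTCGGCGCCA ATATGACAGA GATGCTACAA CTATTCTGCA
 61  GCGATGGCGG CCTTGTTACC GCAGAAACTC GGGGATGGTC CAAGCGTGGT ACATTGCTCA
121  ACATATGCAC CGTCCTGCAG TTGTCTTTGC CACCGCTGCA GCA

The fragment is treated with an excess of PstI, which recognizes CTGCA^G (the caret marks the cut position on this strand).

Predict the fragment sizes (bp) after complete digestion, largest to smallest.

PstI sites (CTGCAG) start at positions 56, 135, 156.
PstI cuts after base 5 of each site (before the last base), so after positions 60, 139, 160.
Linear molecule, 3 cuts → 4 fragments:
  1–60 → 60 bp
  61–139 → 79 bp
  140–160 → 21 bp
  161–163 → 3 bp
Sorted largest to smallest: 79, 60, 21, 3 bp.

79, 60, 21, 3 bp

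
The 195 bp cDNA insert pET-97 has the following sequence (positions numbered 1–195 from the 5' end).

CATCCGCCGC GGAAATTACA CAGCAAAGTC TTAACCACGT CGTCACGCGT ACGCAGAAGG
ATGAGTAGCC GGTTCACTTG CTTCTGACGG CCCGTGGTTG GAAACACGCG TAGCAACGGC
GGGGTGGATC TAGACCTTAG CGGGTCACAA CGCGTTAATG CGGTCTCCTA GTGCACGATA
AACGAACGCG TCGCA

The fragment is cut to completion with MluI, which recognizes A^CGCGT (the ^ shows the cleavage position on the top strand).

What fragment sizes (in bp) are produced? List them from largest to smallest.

61, 45, 44, 36, 9 bp

MluI sites (ACGCGT) start at positions 45, 106, 150, 186.
MluI cuts after the first base of each site, so after positions 45, 106, 150, 186.
Linear molecule, 4 cuts → 5 fragments:
  1–45 → 45 bp
  46–106 → 61 bp
  107–150 → 44 bp
  151–186 → 36 bp
  187–195 → 9 bp
Sorted largest to smallest: 61, 45, 44, 36, 9 bp.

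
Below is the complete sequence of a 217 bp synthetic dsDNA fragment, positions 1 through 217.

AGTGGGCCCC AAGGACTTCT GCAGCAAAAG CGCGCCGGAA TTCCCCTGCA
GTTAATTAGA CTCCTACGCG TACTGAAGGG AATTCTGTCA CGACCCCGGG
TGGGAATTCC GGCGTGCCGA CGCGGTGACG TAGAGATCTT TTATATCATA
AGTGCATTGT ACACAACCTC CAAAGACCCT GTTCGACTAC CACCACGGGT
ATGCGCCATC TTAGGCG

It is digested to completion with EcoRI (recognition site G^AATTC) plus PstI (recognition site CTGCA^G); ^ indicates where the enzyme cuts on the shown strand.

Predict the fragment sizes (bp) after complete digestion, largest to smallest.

113, 30, 24, 23, 15, 12 bp

EcoRI sites (GAATTC) start at positions 38, 80, 104.
EcoRI cuts after the first base of each site, so after positions 38, 80, 104.
PstI sites (CTGCAG) start at positions 19, 46.
PstI cuts after base 5 of each site (before the last base), so after positions 23, 50.
Combined cut positions: 23, 38, 50, 80, 104.
Linear molecule, 5 cuts → 6 fragments:
  1–23 → 23 bp
  24–38 → 15 bp
  39–50 → 12 bp
  51–80 → 30 bp
  81–104 → 24 bp
  105–217 → 113 bp
Sorted largest to smallest: 113, 30, 24, 23, 15, 12 bp.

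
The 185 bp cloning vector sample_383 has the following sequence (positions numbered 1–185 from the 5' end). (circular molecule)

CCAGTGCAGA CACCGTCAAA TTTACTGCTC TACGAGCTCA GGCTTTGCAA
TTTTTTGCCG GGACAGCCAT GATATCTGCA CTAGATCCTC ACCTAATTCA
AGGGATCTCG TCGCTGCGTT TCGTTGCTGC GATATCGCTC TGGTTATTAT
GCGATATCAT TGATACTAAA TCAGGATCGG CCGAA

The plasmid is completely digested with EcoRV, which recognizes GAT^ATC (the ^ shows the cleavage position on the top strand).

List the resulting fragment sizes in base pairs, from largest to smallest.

103, 60, 22 bp

EcoRV sites (GATATC) start at positions 71, 131, 153.
EcoRV cuts after base 3 of each site, so after positions 73, 133, 155.
Circular molecule, 3 cuts → 3 fragments:
  74–133 → 60 bp
  134–155 → 22 bp
  156–185 then 1–73 → 30 + 73 = 103 bp
Sorted largest to smallest: 103, 60, 22 bp.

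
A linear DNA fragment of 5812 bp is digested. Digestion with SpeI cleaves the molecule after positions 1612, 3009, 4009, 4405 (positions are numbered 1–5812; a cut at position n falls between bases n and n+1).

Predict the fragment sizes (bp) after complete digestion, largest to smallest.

Linear molecule, 4 cuts → 5 fragments:
  1612 − 0 = 1612 bp
  3009 − 1612 = 1397 bp
  4009 − 3009 = 1000 bp
  4405 − 4009 = 396 bp
  5812 − 4405 = 1407 bp
Sorted largest to smallest: 1612, 1407, 1397, 1000, 396 bp.

1612, 1407, 1397, 1000, 396 bp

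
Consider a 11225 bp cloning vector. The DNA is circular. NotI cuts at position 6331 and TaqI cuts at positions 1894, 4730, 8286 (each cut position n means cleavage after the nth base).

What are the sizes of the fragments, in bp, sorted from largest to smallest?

4833, 2836, 1955, 1601 bp

Combined cut positions (sorted): 1894, 4730, 6331, 8286.
Circular molecule, 4 cuts → 4 fragments:
  4730 − 1894 = 2836 bp
  6331 − 4730 = 1601 bp
  8286 − 6331 = 1955 bp
  wrap: 11225 − 8286 + 1894 = 4833 bp
Sorted largest to smallest: 4833, 2836, 1955, 1601 bp.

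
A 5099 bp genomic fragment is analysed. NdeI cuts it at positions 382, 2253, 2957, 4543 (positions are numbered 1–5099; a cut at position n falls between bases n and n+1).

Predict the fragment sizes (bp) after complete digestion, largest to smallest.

Linear molecule, 4 cuts → 5 fragments:
  382 − 0 = 382 bp
  2253 − 382 = 1871 bp
  2957 − 2253 = 704 bp
  4543 − 2957 = 1586 bp
  5099 − 4543 = 556 bp
Sorted largest to smallest: 1871, 1586, 704, 556, 382 bp.

1871, 1586, 704, 556, 382 bp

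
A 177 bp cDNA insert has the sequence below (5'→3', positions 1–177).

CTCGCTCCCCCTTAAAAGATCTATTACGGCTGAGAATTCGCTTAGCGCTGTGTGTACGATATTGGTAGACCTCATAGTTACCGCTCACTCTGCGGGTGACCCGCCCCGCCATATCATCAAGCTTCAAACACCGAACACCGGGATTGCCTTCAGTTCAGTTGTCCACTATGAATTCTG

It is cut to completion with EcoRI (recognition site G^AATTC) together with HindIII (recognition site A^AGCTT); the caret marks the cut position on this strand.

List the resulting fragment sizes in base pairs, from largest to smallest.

EcoRI sites (GAATTC) start at positions 34, 170.
EcoRI cuts after the first base of each site, so after positions 34, 170.
The HindIII site (AAGCTT) starts at position 119.
HindIII cuts after the first base of each site, so after position 119.
Combined cut positions: 34, 119, 170.
Linear molecule, 3 cuts → 4 fragments:
  1–34 → 34 bp
  35–119 → 85 bp
  120–170 → 51 bp
  171–177 → 7 bp
Sorted largest to smallest: 85, 51, 34, 7 bp.

85, 51, 34, 7 bp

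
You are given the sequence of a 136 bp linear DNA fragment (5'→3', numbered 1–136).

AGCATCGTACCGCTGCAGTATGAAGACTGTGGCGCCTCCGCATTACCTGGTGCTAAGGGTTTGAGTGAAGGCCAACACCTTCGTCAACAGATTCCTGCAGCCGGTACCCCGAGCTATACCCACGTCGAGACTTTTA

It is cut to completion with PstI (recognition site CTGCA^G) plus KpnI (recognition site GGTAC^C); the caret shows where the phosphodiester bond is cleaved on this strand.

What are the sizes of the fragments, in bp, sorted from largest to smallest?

PstI sites (CTGCAG) start at positions 13, 95.
PstI cuts after base 5 of each site (before the last base), so after positions 17, 99.
The KpnI site (GGTACC) starts at position 103.
KpnI cuts after base 5 of each site (before the last base), so after position 107.
Combined cut positions: 17, 99, 107.
Linear molecule, 3 cuts → 4 fragments:
  1–17 → 17 bp
  18–99 → 82 bp
  100–107 → 8 bp
  108–136 → 29 bp
Sorted largest to smallest: 82, 29, 17, 8 bp.

82, 29, 17, 8 bp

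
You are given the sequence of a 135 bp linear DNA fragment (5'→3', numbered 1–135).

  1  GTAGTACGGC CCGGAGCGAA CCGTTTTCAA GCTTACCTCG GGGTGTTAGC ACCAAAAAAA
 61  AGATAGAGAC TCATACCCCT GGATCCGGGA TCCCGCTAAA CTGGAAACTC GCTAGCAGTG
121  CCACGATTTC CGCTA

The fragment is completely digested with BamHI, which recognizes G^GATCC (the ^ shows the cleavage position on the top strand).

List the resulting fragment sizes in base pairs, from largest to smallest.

BamHI sites (GGATCC) start at positions 81, 88.
BamHI cuts after the first base of each site, so after positions 81, 88.
Linear molecule, 2 cuts → 3 fragments:
  1–81 → 81 bp
  82–88 → 7 bp
  89–135 → 47 bp
Sorted largest to smallest: 81, 47, 7 bp.

81, 47, 7 bp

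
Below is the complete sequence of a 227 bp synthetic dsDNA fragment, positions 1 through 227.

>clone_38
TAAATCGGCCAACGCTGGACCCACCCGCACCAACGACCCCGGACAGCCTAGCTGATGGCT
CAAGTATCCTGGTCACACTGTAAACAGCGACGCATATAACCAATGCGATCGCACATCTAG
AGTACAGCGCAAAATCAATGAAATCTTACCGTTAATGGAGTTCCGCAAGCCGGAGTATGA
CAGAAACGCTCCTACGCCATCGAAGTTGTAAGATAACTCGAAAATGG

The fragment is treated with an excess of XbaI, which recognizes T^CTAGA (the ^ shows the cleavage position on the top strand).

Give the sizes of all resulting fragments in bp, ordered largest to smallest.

The XbaI site (TCTAGA) starts at position 116.
XbaI cuts after the first base of each site, so after position 116.
Linear molecule, 1 cut → 2 fragments:
  1–116 → 116 bp
  117–227 → 111 bp
Sorted largest to smallest: 116, 111 bp.

116, 111 bp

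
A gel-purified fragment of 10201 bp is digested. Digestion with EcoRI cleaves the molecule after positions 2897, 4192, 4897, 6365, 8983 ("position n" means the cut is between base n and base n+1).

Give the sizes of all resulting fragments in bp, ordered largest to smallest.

Linear molecule, 5 cuts → 6 fragments:
  2897 − 0 = 2897 bp
  4192 − 2897 = 1295 bp
  4897 − 4192 = 705 bp
  6365 − 4897 = 1468 bp
  8983 − 6365 = 2618 bp
  10201 − 8983 = 1218 bp
Sorted largest to smallest: 2897, 2618, 1468, 1295, 1218, 705 bp.

2897, 2618, 1468, 1295, 1218, 705 bp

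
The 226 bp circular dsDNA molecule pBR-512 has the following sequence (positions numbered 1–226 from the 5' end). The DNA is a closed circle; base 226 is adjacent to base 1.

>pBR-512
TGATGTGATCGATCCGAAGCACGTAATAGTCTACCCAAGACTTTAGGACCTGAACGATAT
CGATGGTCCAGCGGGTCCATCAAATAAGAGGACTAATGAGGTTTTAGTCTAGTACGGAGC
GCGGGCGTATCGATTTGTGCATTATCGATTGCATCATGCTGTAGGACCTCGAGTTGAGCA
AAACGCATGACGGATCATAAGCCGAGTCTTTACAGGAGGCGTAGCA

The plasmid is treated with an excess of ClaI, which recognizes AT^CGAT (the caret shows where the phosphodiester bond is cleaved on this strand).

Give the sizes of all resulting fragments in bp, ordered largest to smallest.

90, 70, 51, 15 bp

ClaI sites (ATCGAT) start at positions 8, 59, 129, 144.
ClaI cuts after base 2 of each site, so after positions 9, 60, 130, 145.
Circular molecule, 4 cuts → 4 fragments:
  10–60 → 51 bp
  61–130 → 70 bp
  131–145 → 15 bp
  146–226 then 1–9 → 81 + 9 = 90 bp
Sorted largest to smallest: 90, 70, 51, 15 bp.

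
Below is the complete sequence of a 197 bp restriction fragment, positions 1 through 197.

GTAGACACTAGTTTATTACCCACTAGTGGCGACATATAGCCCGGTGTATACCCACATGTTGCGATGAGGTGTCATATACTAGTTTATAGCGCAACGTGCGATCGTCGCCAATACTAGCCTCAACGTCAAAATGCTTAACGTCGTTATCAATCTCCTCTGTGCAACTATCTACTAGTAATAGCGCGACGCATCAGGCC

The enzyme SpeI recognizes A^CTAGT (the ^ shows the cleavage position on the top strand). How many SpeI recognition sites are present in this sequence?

ACTAGT occurs starting at positions 7, 22, 78, 171.
SpeI cuts at 4 sites.

4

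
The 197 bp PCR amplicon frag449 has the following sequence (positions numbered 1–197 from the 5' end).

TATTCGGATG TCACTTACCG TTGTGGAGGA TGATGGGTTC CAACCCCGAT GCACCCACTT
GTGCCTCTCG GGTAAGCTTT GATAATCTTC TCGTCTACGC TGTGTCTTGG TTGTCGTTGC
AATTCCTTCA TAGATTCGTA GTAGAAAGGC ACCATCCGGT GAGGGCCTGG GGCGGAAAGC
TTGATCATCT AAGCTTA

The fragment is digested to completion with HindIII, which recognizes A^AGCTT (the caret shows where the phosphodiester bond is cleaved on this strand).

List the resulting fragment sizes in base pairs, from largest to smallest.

103, 74, 14, 6 bp

HindIII sites (AAGCTT) start at positions 74, 177, 191.
HindIII cuts after the first base of each site, so after positions 74, 177, 191.
Linear molecule, 3 cuts → 4 fragments:
  1–74 → 74 bp
  75–177 → 103 bp
  178–191 → 14 bp
  192–197 → 6 bp
Sorted largest to smallest: 103, 74, 14, 6 bp.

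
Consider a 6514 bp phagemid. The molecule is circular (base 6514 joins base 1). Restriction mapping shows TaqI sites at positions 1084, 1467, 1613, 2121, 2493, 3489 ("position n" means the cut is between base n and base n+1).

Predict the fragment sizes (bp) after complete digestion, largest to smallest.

4109, 996, 508, 383, 372, 146 bp

Circular molecule, 6 cuts → 6 fragments:
  1467 − 1084 = 383 bp
  1613 − 1467 = 146 bp
  2121 − 1613 = 508 bp
  2493 − 2121 = 372 bp
  3489 − 2493 = 996 bp
  wrap: 6514 − 3489 + 1084 = 4109 bp
Sorted largest to smallest: 4109, 996, 508, 383, 372, 146 bp.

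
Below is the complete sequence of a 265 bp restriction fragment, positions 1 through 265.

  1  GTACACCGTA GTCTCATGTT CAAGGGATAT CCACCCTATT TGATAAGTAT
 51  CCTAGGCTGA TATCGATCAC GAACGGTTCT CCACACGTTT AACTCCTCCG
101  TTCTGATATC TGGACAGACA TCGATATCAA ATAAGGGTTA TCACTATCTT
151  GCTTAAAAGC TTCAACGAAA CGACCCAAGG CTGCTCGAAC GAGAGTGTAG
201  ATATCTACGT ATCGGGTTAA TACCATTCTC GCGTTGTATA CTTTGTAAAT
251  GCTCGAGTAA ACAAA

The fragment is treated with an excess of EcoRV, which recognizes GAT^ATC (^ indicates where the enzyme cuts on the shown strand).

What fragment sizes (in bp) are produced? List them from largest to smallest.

77, 63, 46, 33, 28, 18 bp

EcoRV sites (GATATC) start at positions 26, 59, 105, 123, 200.
EcoRV cuts after base 3 of each site, so after positions 28, 61, 107, 125, 202.
Linear molecule, 5 cuts → 6 fragments:
  1–28 → 28 bp
  29–61 → 33 bp
  62–107 → 46 bp
  108–125 → 18 bp
  126–202 → 77 bp
  203–265 → 63 bp
Sorted largest to smallest: 77, 63, 46, 33, 28, 18 bp.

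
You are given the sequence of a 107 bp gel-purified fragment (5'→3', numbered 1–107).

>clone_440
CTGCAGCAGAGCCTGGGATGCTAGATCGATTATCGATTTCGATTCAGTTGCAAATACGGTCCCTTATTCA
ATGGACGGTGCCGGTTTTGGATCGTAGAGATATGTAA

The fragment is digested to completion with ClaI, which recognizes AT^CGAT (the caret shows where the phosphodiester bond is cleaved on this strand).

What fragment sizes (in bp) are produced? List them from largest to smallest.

74, 26, 7 bp

ClaI sites (ATCGAT) start at positions 25, 32.
ClaI cuts after base 2 of each site, so after positions 26, 33.
Linear molecule, 2 cuts → 3 fragments:
  1–26 → 26 bp
  27–33 → 7 bp
  34–107 → 74 bp
Sorted largest to smallest: 74, 26, 7 bp.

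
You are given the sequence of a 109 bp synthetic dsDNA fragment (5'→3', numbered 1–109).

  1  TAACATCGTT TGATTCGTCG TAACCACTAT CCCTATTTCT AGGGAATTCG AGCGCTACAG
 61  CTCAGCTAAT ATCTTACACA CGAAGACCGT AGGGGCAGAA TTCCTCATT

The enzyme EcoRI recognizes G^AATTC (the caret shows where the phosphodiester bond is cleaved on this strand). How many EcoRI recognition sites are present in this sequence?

2

GAATTC occurs starting at positions 44, 98.
EcoRI cuts at 2 sites.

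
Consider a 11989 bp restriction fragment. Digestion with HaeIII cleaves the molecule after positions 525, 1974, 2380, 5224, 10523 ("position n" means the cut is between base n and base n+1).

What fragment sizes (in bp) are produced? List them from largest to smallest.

Linear molecule, 5 cuts → 6 fragments:
  525 − 0 = 525 bp
  1974 − 525 = 1449 bp
  2380 − 1974 = 406 bp
  5224 − 2380 = 2844 bp
  10523 − 5224 = 5299 bp
  11989 − 10523 = 1466 bp
Sorted largest to smallest: 5299, 2844, 1466, 1449, 525, 406 bp.

5299, 2844, 1466, 1449, 525, 406 bp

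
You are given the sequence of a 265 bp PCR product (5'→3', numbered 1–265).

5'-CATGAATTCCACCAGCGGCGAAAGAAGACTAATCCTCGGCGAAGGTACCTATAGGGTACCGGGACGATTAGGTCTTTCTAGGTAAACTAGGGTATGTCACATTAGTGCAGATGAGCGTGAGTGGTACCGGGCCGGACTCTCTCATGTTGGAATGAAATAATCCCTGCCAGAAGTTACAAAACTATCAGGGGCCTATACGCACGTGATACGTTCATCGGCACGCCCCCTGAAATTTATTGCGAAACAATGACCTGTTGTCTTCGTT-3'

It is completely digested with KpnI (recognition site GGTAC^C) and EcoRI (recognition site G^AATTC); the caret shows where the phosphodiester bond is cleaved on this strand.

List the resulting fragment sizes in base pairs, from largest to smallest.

138, 68, 44, 11, 4 bp

KpnI sites (GGTACC) start at positions 44, 55, 123.
KpnI cuts after base 5 of each site (before the last base), so after positions 48, 59, 127.
The EcoRI site (GAATTC) starts at position 4.
EcoRI cuts after the first base of each site, so after position 4.
Combined cut positions: 4, 48, 59, 127.
Linear molecule, 4 cuts → 5 fragments:
  1–4 → 4 bp
  5–48 → 44 bp
  49–59 → 11 bp
  60–127 → 68 bp
  128–265 → 138 bp
Sorted largest to smallest: 138, 68, 44, 11, 4 bp.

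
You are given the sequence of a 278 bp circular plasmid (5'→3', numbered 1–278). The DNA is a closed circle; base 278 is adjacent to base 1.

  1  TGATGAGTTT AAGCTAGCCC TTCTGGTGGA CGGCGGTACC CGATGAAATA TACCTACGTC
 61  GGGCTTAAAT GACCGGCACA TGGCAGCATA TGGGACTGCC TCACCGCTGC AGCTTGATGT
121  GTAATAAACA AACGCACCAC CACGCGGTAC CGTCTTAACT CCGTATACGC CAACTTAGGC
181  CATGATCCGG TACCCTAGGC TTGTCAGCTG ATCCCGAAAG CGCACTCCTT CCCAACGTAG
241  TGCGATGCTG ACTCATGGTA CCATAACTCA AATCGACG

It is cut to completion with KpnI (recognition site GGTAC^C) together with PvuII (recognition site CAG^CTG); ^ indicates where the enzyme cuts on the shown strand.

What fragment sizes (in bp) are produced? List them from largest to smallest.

111, 56, 54, 43, 14 bp

KpnI sites (GGTACC) start at positions 35, 146, 189, 257.
KpnI cuts after base 5 of each site (before the last base), so after positions 39, 150, 193, 261.
The PvuII site (CAGCTG) starts at position 205.
PvuII cuts after base 3 of each site, so after position 207.
Combined cut positions: 39, 150, 193, 207, 261.
Circular molecule, 5 cuts → 5 fragments:
  40–150 → 111 bp
  151–193 → 43 bp
  194–207 → 14 bp
  208–261 → 54 bp
  262–278 then 1–39 → 17 + 39 = 56 bp
Sorted largest to smallest: 111, 56, 54, 43, 14 bp.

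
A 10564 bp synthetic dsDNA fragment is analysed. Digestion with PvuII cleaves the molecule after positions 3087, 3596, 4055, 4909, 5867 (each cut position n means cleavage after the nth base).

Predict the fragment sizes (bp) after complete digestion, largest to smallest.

Linear molecule, 5 cuts → 6 fragments:
  3087 − 0 = 3087 bp
  3596 − 3087 = 509 bp
  4055 − 3596 = 459 bp
  4909 − 4055 = 854 bp
  5867 − 4909 = 958 bp
  10564 − 5867 = 4697 bp
Sorted largest to smallest: 4697, 3087, 958, 854, 509, 459 bp.

4697, 3087, 958, 854, 509, 459 bp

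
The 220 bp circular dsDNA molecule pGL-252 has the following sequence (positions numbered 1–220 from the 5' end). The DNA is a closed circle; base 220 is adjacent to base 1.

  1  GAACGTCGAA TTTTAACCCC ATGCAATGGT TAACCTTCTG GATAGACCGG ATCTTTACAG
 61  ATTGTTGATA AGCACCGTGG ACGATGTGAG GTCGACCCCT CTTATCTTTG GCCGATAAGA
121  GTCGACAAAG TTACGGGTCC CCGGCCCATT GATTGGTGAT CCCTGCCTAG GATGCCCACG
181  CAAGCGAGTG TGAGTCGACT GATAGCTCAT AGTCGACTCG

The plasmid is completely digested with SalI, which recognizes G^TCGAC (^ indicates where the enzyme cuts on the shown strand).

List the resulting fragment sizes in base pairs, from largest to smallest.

SalI sites (GTCGAC) start at positions 91, 121, 194, 212.
SalI cuts after the first base of each site, so after positions 91, 121, 194, 212.
Circular molecule, 4 cuts → 4 fragments:
  92–121 → 30 bp
  122–194 → 73 bp
  195–212 → 18 bp
  213–220 then 1–91 → 8 + 91 = 99 bp
Sorted largest to smallest: 99, 73, 30, 18 bp.

99, 73, 30, 18 bp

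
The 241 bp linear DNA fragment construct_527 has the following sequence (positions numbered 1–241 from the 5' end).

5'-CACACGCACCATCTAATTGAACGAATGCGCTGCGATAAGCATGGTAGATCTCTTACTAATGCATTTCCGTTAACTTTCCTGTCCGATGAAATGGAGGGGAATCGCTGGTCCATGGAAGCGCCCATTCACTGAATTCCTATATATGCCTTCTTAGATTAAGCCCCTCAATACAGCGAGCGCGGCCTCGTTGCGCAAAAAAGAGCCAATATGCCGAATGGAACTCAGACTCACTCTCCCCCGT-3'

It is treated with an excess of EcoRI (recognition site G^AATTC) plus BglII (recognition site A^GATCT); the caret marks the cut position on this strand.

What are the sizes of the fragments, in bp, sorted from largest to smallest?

The EcoRI site (GAATTC) starts at position 131.
EcoRI cuts after the first base of each site, so after position 131.
The BglII site (AGATCT) starts at position 46.
BglII cuts after the first base of each site, so after position 46.
Combined cut positions: 46, 131.
Linear molecule, 2 cuts → 3 fragments:
  1–46 → 46 bp
  47–131 → 85 bp
  132–241 → 110 bp
Sorted largest to smallest: 110, 85, 46 bp.

110, 85, 46 bp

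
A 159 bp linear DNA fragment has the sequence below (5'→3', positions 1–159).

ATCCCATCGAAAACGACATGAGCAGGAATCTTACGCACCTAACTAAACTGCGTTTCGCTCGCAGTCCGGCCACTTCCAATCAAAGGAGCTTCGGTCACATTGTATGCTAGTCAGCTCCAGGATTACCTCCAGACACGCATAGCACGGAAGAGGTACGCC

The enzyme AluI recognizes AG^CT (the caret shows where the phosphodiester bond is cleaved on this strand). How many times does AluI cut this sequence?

AGCT occurs starting at positions 87, 113.
AluI cuts at 2 sites.

2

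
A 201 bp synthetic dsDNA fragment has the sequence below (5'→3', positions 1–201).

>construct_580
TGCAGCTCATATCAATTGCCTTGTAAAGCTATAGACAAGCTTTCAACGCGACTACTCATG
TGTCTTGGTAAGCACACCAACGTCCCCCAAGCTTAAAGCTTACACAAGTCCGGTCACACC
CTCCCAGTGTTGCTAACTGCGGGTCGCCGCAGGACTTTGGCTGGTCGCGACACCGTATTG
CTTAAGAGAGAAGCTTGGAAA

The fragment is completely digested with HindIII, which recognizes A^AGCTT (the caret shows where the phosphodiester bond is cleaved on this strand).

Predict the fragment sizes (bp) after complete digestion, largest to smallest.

95, 52, 37, 10, 7 bp

HindIII sites (AAGCTT) start at positions 37, 89, 96, 191.
HindIII cuts after the first base of each site, so after positions 37, 89, 96, 191.
Linear molecule, 4 cuts → 5 fragments:
  1–37 → 37 bp
  38–89 → 52 bp
  90–96 → 7 bp
  97–191 → 95 bp
  192–201 → 10 bp
Sorted largest to smallest: 95, 52, 37, 10, 7 bp.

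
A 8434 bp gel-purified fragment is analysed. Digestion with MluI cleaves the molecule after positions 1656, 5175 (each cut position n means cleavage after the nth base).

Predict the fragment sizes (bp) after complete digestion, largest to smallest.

3519, 3259, 1656 bp

Linear molecule, 2 cuts → 3 fragments:
  1656 − 0 = 1656 bp
  5175 − 1656 = 3519 bp
  8434 − 5175 = 3259 bp
Sorted largest to smallest: 3519, 3259, 1656 bp.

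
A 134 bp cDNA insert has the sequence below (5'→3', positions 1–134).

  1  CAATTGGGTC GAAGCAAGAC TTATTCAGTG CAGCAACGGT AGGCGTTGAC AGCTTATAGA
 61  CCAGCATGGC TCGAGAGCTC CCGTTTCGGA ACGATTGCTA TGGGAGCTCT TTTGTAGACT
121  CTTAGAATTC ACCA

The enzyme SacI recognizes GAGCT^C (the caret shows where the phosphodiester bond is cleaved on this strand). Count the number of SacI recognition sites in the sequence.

GAGCTC occurs starting at positions 75, 104.
SacI cuts at 2 sites.

2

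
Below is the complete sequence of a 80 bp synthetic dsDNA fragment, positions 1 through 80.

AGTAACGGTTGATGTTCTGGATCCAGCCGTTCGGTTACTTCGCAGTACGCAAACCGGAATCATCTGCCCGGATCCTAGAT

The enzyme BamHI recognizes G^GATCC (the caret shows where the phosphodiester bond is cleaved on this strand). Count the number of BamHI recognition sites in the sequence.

2

GGATCC occurs starting at positions 19, 70.
BamHI cuts at 2 sites.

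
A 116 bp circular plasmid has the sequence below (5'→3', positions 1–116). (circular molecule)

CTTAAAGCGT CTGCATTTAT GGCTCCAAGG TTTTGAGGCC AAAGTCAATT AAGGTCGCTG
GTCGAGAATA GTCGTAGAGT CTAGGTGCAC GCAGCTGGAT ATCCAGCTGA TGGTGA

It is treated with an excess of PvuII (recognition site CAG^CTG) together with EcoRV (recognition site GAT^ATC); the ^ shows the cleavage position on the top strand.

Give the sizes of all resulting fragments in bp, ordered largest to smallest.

PvuII sites (CAGCTG) start at positions 92, 104.
PvuII cuts after base 3 of each site, so after positions 94, 106.
The EcoRV site (GATATC) starts at position 98.
EcoRV cuts after base 3 of each site, so after position 100.
Combined cut positions: 94, 100, 106.
Circular molecule, 3 cuts → 3 fragments:
  95–100 → 6 bp
  101–106 → 6 bp
  107–116 then 1–94 → 10 + 94 = 104 bp
Sorted largest to smallest: 104, 6, 6 bp.

104, 6, 6 bp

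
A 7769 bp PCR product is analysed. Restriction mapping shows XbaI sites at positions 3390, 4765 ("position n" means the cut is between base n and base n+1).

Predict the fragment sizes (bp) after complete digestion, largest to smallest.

3390, 3004, 1375 bp

Linear molecule, 2 cuts → 3 fragments:
  3390 − 0 = 3390 bp
  4765 − 3390 = 1375 bp
  7769 − 4765 = 3004 bp
Sorted largest to smallest: 3390, 3004, 1375 bp.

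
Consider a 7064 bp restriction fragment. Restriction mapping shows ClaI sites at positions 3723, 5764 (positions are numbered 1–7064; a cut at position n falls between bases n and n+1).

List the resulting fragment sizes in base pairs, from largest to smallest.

Linear molecule, 2 cuts → 3 fragments:
  3723 − 0 = 3723 bp
  5764 − 3723 = 2041 bp
  7064 − 5764 = 1300 bp
Sorted largest to smallest: 3723, 2041, 1300 bp.

3723, 2041, 1300 bp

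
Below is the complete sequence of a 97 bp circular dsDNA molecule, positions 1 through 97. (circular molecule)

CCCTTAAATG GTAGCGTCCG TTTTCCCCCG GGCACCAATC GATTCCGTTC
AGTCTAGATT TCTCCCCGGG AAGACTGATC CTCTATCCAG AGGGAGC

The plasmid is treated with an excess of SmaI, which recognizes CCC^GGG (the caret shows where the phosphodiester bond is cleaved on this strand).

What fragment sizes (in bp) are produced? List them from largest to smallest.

SmaI sites (CCCGGG) start at positions 27, 65.
SmaI cuts after base 3 of each site, so after positions 29, 67.
Circular molecule, 2 cuts → 2 fragments:
  30–67 → 38 bp
  68–97 then 1–29 → 30 + 29 = 59 bp
Sorted largest to smallest: 59, 38 bp.

59, 38 bp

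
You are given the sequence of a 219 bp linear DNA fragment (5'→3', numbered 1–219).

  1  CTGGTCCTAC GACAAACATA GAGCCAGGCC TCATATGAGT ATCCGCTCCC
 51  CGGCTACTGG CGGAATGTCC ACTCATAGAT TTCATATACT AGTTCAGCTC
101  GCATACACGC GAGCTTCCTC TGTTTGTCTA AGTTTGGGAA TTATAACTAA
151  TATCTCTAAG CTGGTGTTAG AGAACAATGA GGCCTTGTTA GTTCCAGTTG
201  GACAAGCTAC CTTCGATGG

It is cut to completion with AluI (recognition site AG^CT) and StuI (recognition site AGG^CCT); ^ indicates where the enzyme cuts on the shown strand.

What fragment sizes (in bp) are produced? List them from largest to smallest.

69, 47, 28, 24, 22, 16, 13 bp

AluI sites (AGCT) start at positions 96, 112, 159, 205.
AluI cuts after base 2 of each site, so after positions 97, 113, 160, 206.
StuI sites (AGGCCT) start at positions 26, 180.
StuI cuts after base 3 of each site, so after positions 28, 182.
Combined cut positions: 28, 97, 113, 160, 182, 206.
Linear molecule, 6 cuts → 7 fragments:
  1–28 → 28 bp
  29–97 → 69 bp
  98–113 → 16 bp
  114–160 → 47 bp
  161–182 → 22 bp
  183–206 → 24 bp
  207–219 → 13 bp
Sorted largest to smallest: 69, 47, 28, 24, 22, 16, 13 bp.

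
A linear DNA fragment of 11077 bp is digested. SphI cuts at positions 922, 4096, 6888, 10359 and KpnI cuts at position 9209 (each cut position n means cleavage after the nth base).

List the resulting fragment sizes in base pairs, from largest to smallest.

Combined cut positions (sorted): 922, 4096, 6888, 9209, 10359.
Linear molecule, 5 cuts → 6 fragments:
  922 − 0 = 922 bp
  4096 − 922 = 3174 bp
  6888 − 4096 = 2792 bp
  9209 − 6888 = 2321 bp
  10359 − 9209 = 1150 bp
  11077 − 10359 = 718 bp
Sorted largest to smallest: 3174, 2792, 2321, 1150, 922, 718 bp.

3174, 2792, 2321, 1150, 922, 718 bp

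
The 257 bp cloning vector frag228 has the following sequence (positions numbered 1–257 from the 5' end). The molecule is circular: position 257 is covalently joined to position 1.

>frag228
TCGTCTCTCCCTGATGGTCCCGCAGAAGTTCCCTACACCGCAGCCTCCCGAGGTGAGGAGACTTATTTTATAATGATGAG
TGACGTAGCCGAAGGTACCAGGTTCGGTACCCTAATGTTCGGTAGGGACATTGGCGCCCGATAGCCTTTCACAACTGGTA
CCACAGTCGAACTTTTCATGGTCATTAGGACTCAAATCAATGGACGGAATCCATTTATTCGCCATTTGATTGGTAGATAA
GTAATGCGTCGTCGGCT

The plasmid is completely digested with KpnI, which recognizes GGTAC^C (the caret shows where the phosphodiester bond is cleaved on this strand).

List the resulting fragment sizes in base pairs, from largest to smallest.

KpnI sites (GGTACC) start at positions 94, 106, 157.
KpnI cuts after base 5 of each site (before the last base), so after positions 98, 110, 161.
Circular molecule, 3 cuts → 3 fragments:
  99–110 → 12 bp
  111–161 → 51 bp
  162–257 then 1–98 → 96 + 98 = 194 bp
Sorted largest to smallest: 194, 51, 12 bp.

194, 51, 12 bp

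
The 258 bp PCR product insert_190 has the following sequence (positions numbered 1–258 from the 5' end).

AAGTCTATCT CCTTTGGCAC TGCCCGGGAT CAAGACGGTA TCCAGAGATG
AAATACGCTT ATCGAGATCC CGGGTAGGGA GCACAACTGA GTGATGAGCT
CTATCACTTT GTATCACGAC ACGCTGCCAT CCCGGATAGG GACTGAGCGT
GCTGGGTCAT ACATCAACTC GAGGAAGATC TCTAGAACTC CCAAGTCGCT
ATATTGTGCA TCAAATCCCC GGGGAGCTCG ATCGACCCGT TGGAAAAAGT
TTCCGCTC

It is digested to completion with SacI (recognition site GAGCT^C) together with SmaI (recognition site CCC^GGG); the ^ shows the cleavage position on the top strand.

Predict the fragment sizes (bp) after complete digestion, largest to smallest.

SacI sites (GAGCTC) start at positions 96, 224.
SacI cuts after base 5 of each site (before the last base), so after positions 100, 228.
SmaI sites (CCCGGG) start at positions 23, 69, 218.
SmaI cuts after base 3 of each site, so after positions 25, 71, 220.
Combined cut positions: 25, 71, 100, 220, 228.
Linear molecule, 5 cuts → 6 fragments:
  1–25 → 25 bp
  26–71 → 46 bp
  72–100 → 29 bp
  101–220 → 120 bp
  221–228 → 8 bp
  229–258 → 30 bp
Sorted largest to smallest: 120, 46, 30, 29, 25, 8 bp.

120, 46, 30, 29, 25, 8 bp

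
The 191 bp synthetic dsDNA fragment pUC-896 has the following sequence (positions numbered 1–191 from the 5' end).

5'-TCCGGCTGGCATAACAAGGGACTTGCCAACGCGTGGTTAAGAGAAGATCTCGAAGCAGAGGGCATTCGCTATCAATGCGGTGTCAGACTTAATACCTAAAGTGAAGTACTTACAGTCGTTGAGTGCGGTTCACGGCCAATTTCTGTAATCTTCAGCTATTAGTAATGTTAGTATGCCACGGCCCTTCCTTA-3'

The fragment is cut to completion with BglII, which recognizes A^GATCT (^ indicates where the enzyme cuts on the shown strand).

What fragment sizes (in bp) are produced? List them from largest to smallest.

The BglII site (AGATCT) starts at position 45.
BglII cuts after the first base of each site, so after position 45.
Linear molecule, 1 cut → 2 fragments:
  1–45 → 45 bp
  46–191 → 146 bp
Sorted largest to smallest: 146, 45 bp.

146, 45 bp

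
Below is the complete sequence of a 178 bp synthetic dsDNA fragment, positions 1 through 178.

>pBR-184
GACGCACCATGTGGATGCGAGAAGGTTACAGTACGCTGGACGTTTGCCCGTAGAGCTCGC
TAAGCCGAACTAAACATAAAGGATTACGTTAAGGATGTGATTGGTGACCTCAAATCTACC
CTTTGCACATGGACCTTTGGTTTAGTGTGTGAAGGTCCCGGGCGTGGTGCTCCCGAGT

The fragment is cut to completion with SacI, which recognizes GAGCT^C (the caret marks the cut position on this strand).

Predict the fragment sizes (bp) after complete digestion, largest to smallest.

The SacI site (GAGCTC) starts at position 53.
SacI cuts after base 5 of each site (before the last base), so after position 57.
Linear molecule, 1 cut → 2 fragments:
  1–57 → 57 bp
  58–178 → 121 bp
Sorted largest to smallest: 121, 57 bp.

121, 57 bp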